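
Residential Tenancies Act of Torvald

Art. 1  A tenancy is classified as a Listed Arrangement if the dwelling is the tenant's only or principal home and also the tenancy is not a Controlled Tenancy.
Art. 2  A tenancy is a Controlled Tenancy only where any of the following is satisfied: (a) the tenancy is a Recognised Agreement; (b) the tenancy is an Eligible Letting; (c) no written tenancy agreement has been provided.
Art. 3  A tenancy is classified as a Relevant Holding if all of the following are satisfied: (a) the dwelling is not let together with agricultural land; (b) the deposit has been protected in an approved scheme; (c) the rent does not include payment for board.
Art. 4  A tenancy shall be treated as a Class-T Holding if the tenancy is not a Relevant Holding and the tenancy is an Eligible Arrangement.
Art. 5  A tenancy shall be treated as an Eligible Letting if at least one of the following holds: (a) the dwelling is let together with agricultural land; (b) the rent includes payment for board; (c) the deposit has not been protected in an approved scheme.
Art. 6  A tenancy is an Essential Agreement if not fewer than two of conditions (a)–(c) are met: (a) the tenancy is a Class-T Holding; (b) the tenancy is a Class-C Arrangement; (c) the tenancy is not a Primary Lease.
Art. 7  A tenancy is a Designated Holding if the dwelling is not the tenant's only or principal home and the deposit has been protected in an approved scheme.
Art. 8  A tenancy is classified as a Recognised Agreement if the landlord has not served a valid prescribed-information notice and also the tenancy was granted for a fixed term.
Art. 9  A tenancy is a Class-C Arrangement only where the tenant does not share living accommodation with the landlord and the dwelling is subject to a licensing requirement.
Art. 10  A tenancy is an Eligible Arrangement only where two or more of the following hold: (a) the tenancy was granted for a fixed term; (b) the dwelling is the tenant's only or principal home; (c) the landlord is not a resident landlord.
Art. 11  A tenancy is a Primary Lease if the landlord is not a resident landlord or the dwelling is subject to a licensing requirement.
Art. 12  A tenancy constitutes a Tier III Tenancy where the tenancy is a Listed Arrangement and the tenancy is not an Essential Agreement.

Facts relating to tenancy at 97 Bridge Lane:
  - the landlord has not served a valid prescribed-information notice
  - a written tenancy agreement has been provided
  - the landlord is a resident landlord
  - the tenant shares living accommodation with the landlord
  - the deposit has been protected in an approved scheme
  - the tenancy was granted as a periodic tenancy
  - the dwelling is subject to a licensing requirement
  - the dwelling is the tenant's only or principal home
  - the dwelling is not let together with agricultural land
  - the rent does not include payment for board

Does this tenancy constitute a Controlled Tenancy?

article 8 — Recognised Agreement: [the landlord has not served a valid prescribed-information notice? yes] AND [the tenancy was granted for a fixed term? no] → not satisfied.
article 5 — Eligible Letting: [the dwelling is let together with agricultural land? no] OR [the rent includes payment for board? no] OR [the deposit has not been protected in an approved scheme? no] → not satisfied.
article 2 — Controlled Tenancy: [Recognised Agreement (article 8)? no] OR [Eligible Letting (article 5)? no] OR [no written tenancy agreement has been provided? no] → not satisfied.

No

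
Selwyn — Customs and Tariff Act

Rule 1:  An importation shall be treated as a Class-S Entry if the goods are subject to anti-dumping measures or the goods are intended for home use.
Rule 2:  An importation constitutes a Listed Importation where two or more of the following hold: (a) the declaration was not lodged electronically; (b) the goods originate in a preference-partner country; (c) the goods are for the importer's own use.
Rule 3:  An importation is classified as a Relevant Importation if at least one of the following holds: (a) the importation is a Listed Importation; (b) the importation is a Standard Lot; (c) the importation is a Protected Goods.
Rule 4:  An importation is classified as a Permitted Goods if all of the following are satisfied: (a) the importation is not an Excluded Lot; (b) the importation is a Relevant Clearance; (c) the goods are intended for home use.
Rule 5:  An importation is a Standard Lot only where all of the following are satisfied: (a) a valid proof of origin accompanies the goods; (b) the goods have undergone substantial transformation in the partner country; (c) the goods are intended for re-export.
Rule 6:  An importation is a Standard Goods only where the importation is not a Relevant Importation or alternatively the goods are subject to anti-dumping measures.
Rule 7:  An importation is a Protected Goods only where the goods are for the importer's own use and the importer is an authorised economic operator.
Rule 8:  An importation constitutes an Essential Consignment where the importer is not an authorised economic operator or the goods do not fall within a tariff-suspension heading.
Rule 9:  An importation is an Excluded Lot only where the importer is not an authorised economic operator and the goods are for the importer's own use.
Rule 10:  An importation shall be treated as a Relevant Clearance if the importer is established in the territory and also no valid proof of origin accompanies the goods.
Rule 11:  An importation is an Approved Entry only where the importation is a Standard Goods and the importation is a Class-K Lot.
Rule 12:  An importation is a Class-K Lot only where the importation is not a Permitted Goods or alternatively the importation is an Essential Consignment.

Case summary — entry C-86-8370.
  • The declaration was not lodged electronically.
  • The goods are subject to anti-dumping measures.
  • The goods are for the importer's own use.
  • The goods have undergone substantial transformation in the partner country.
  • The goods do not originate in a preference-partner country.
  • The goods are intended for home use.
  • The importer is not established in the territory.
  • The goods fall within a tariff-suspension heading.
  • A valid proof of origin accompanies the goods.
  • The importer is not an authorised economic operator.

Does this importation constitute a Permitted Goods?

rule 9 — Excluded Lot: [the importer is not an authorised economic operator? yes] AND [the goods are for the importer's own use? yes] → satisfied.
rule 10 — Relevant Clearance: [the importer is established in the territory? no] AND [no valid proof of origin accompanies the goods? no] → not satisfied.
rule 4 — Permitted Goods: [not an Excluded Lot (rule 9)? no] AND [Relevant Clearance (rule 10)? no] AND [the goods are intended for home use? yes] → not satisfied.

No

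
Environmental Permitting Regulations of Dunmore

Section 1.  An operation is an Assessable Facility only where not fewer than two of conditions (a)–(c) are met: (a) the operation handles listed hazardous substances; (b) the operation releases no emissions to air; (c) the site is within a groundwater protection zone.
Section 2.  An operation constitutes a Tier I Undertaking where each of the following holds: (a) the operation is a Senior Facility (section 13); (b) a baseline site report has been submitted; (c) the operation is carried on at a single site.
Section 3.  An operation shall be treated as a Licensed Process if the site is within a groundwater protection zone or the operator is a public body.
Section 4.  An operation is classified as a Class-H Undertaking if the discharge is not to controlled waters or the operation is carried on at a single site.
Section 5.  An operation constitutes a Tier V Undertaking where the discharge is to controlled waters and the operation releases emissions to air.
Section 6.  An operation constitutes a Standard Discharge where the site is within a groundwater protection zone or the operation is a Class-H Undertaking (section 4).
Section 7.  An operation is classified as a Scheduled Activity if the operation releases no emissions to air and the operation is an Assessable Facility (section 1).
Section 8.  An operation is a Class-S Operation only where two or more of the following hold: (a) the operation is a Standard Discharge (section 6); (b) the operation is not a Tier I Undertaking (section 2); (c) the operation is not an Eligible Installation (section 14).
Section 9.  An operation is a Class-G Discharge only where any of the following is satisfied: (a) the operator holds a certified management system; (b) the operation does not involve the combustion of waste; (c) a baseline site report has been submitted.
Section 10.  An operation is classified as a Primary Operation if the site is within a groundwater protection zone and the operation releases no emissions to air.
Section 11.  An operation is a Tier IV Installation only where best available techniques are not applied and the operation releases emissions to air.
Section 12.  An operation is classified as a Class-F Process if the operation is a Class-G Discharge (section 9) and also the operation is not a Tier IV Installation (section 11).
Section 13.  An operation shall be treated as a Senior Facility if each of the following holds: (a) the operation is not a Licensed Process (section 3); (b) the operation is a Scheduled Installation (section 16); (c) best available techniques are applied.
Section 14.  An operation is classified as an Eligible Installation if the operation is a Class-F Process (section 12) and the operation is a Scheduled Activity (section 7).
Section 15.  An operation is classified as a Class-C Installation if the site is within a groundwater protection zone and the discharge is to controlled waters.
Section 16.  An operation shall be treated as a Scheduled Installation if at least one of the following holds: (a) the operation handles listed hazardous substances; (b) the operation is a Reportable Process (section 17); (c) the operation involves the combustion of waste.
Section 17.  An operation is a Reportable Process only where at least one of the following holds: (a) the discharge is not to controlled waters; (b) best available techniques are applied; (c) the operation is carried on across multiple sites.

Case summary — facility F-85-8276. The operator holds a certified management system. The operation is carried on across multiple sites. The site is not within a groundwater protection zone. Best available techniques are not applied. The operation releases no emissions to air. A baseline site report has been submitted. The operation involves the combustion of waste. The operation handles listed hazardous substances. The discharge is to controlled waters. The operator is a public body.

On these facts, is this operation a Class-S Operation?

No

section 4 — Class-H Undertaking: [the discharge is not to controlled waters? no] OR [the operation is carried on at a single site? no] → not satisfied.
section 6 — Standard Discharge: [the site is within a groundwater protection zone? no] OR [Class-H Undertaking (section 4)? no] → not satisfied.
section 3 — Licensed Process: [the site is within a groundwater protection zone? no] OR [the operator is a public body? yes] → satisfied.
section 17 — Reportable Process: [the discharge is not to controlled waters? no] OR [best available techniques are applied? no] OR [the operation is carried on across multiple sites? yes] → satisfied.
section 16 — Scheduled Installation: [the operation handles listed hazardous substances? yes] OR [Reportable Process (section 17)? yes] OR [the operation involves the combustion of waste? yes] → satisfied.
section 13 — Senior Facility: [not a Licensed Process (section 3)? no] AND [Scheduled Installation (section 16)? yes] AND [best available techniques are applied? no] → not satisfied.
section 2 — Tier I Undertaking: [Senior Facility (section 13)? no] AND [a baseline site report has been submitted? yes] AND [the operation is carried on at a single site? no] → not satisfied.
section 9 — Class-G Discharge: [the operator holds a certified management system? yes] OR [the operation does not involve the combustion of waste? no] OR [a baseline site report has been submitted? yes] → satisfied.
section 11 — Tier IV Installation: [best available techniques are not applied? yes] AND [the operation releases emissions to air? no] → not satisfied.
section 12 — Class-F Process: [Class-G Discharge (section 9)? yes] AND [not a Tier IV Installation (section 11)? yes] → satisfied.
section 1 — Assessable Facility: the operation handles listed hazardous substances? yes; the operation releases no emissions to air? yes; the site is within a groundwater protection zone? no — 2 of 3 hold (need ≥2) → satisfied.
section 7 — Scheduled Activity: [the operation releases no emissions to air? yes] AND [Assessable Facility (section 1)? yes] → satisfied.
section 14 — Eligible Installation: [Class-F Process (section 12)? yes] AND [Scheduled Activity (section 7)? yes] → satisfied.
section 8 — Class-S Operation: Standard Discharge (section 6)? no; not a Tier I Undertaking (section 2)? yes; not an Eligible Installation (section 14)? no — 1 of 3 hold (need ≥2) → not satisfied.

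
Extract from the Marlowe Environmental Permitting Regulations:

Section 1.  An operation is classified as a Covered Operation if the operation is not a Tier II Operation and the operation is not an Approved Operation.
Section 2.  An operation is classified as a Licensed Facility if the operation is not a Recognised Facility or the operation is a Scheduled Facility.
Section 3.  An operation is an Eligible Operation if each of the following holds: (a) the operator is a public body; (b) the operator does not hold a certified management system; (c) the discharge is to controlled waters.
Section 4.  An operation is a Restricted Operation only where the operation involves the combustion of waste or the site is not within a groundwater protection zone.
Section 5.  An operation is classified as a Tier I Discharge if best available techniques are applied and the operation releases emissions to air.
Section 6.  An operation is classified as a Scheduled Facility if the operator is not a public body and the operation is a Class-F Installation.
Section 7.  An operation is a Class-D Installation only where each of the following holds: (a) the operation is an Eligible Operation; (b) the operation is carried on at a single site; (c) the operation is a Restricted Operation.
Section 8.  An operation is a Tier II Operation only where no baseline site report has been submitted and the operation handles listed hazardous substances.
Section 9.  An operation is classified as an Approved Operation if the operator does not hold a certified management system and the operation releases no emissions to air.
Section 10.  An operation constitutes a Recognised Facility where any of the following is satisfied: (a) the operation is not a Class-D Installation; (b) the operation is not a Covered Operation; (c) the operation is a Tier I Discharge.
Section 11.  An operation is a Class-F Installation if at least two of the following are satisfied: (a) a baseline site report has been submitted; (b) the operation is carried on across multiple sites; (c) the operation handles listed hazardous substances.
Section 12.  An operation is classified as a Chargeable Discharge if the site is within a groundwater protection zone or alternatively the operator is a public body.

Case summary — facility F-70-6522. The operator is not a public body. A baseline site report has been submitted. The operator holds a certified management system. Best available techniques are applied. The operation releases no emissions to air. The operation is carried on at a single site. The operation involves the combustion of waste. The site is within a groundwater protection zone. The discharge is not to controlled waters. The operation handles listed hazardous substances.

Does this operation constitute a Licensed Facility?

Under section 3: the operator is a public body? no; and the operator does not hold a certified management system? no; and the discharge is to controlled waters? no. So the operation is not an Eligible Operation.
Under section 4: the operation involves the combustion of waste? yes; or the site is not within a groundwater protection zone? no. So the operation is a Restricted Operation.
Under section 7: Eligible Operation (section 3)? no; and the operation is carried on at a single site? yes; and Restricted Operation (section 4)? yes. So the operation is not a Class-D Installation.
Under section 8: no baseline site report has been submitted? no; and the operation handles listed hazardous substances? yes. So the operation is not a Tier II Operation.
Under section 9: the operator does not hold a certified management system? no; and the operation releases no emissions to air? yes. So the operation is not an Approved Operation.
Under section 1: not a Tier II Operation (section 8)? yes; and not an Approved Operation (section 9)? yes. So the operation is a Covered Operation.
Under section 5: best available techniques are applied? yes; and the operation releases emissions to air? no. So the operation is not a Tier I Discharge.
Under section 10: not a Class-D Installation (section 7)? yes; or not a Covered Operation (section 1)? no; or Tier I Discharge (section 5)? no. So the operation is a Recognised Facility.
Under section 11: a baseline site report has been submitted? yes; the operation is carried on across multiple sites? no; the operation handles listed hazardous substances? yes — 2 of 3 hold (need ≥2) → satisfied.
Under section 6: the operator is not a public body? yes; and Class-F Installation (section 11)? yes. So the operation is a Scheduled Facility.
Under section 2: not a Recognised Facility (section 10)? no; or Scheduled Facility (section 6)? yes. So the operation is a Licensed Facility.

Yes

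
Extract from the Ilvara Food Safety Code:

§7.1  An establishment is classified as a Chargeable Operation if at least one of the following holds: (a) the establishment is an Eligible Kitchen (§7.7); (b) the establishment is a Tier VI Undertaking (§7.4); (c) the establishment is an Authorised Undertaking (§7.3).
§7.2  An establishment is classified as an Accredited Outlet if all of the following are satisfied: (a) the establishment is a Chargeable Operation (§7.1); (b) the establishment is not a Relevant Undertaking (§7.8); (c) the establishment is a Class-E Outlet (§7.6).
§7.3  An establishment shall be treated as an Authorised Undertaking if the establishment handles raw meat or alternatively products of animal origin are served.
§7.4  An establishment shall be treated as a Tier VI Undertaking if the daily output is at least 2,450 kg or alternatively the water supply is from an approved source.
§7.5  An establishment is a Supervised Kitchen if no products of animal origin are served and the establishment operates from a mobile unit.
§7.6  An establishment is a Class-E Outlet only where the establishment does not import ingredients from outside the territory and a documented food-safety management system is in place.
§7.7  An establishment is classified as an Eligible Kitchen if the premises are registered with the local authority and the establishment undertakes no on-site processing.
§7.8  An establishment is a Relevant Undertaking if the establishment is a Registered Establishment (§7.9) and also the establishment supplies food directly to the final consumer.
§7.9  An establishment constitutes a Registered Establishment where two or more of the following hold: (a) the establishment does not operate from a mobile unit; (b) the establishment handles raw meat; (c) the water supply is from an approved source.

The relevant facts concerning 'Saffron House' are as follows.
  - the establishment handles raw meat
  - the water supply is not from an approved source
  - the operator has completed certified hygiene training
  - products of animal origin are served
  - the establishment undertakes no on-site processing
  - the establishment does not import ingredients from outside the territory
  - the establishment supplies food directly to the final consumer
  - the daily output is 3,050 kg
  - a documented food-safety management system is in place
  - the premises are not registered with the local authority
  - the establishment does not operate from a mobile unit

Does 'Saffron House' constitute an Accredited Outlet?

No

Under §7.7: the premises are registered with the local authority? no; and the establishment undertakes no on-site processing? yes. So the establishment is not an Eligible Kitchen.
Under §7.4: daily output: 3,050 kg ≥ 2,450 kg? yes; or the water supply is from an approved source? no. So the establishment is a Tier VI Undertaking.
Under §7.3: the establishment handles raw meat? yes; or products of animal origin are served? yes. So the establishment is an Authorised Undertaking.
Under §7.1: Eligible Kitchen (§7.7)? no; or Tier VI Undertaking (§7.4)? yes; or Authorised Undertaking (§7.3)? yes. So the establishment is a Chargeable Operation.
Under §7.9: the establishment does not operate from a mobile unit? yes; the establishment handles raw meat? yes; the water supply is from an approved source? no — 2 of 3 hold (need ≥2) → satisfied.
Under §7.8: Registered Establishment (§7.9)? yes; and the establishment supplies food directly to the final consumer? yes. So the establishment is a Relevant Undertaking.
Under §7.6: the establishment does not import ingredients from outside the territory? yes; and a documented food-safety management system is in place? yes. So the establishment is a Class-E Outlet.
Under §7.2: Chargeable Operation (§7.1)? yes; and not a Relevant Undertaking (§7.8)? no; and Class-E Outlet (§7.6)? yes. So the establishment is not an Accredited Outlet.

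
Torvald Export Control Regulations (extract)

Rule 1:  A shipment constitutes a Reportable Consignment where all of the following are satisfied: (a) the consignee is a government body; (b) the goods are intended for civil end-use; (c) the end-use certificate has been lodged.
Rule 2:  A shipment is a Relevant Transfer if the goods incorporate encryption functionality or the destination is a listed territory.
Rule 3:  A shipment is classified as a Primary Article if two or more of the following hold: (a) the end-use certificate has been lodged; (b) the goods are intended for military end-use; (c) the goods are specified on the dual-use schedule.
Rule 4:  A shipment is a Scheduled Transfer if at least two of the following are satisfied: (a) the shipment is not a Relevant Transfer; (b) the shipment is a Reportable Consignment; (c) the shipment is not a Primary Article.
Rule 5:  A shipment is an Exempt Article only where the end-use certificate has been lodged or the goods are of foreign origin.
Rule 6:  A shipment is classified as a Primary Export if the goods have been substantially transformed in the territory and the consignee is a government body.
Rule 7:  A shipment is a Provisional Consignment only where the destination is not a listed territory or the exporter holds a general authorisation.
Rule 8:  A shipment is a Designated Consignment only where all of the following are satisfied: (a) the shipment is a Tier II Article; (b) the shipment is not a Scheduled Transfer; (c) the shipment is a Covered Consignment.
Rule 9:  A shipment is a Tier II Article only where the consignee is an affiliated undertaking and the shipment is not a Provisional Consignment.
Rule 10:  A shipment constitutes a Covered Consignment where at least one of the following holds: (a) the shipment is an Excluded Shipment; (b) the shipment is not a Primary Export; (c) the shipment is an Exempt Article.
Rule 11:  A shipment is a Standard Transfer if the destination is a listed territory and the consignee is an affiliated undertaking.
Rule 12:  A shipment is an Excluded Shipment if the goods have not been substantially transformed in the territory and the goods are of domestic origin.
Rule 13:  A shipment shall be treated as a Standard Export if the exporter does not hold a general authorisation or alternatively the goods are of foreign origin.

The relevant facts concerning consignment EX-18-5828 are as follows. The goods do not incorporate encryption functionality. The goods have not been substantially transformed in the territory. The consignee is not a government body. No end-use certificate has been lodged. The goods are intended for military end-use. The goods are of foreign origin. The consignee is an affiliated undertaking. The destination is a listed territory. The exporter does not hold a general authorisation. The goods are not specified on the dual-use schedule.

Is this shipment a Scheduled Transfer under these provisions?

No

rule 2 — Relevant Transfer: [the goods incorporate encryption functionality? no] OR [the destination is a listed territory? yes] → satisfied.
rule 1 — Reportable Consignment: [the consignee is a government body? no] AND [the goods are intended for civil end-use? no] AND [the end-use certificate has been lodged? no] → not satisfied.
rule 3 — Primary Article: the end-use certificate has been lodged? no; the goods are intended for military end-use? yes; the goods are specified on the dual-use schedule? no — 1 of 3 hold (need ≥2) → not satisfied.
rule 4 — Scheduled Transfer: not a Relevant Transfer (rule 2)? no; Reportable Consignment (rule 1)? no; not a Primary Article (rule 3)? yes — 1 of 3 hold (need ≥2) → not satisfied.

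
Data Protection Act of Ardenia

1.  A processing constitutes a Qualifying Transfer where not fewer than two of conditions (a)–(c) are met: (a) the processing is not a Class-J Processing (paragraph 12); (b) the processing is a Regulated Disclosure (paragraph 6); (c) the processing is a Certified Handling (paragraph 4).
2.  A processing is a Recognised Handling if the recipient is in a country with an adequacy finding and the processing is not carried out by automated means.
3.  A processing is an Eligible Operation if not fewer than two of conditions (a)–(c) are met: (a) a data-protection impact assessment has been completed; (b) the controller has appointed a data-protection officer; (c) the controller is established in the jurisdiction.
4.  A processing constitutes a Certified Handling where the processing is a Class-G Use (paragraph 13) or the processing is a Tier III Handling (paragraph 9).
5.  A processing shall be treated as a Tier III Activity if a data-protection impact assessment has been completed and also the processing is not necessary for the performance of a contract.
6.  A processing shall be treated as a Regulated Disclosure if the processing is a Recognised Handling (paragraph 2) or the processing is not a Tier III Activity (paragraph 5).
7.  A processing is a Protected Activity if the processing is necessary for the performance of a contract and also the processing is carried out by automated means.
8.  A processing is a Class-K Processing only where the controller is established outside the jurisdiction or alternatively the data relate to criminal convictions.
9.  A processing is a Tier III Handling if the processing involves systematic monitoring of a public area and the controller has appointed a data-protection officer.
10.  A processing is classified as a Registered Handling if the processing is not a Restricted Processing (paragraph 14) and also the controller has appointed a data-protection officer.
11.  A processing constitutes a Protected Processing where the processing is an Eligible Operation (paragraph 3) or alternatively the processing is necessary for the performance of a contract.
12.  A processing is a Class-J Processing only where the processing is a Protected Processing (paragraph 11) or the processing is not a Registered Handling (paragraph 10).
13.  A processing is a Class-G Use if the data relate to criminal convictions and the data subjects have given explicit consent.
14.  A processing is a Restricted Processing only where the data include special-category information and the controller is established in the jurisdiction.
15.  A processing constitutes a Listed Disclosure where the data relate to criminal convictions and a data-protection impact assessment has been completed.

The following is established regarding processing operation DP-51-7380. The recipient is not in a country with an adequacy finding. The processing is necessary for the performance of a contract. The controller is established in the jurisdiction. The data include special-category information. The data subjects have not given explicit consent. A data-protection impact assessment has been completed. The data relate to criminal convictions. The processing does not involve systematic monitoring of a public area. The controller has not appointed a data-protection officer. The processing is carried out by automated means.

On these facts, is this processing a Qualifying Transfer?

Under paragraph 3: a data-protection impact assessment has been completed? yes; the controller has appointed a data-protection officer? no; the controller is established in the jurisdiction? yes — 2 of 3 hold (need ≥2) → satisfied.
Under paragraph 11: Eligible Operation (paragraph 3)? yes; or the processing is necessary for the performance of a contract? yes. So the processing is a Protected Processing.
Under paragraph 14: the data include special-category information? yes; and the controller is established in the jurisdiction? yes. So the processing is a Restricted Processing.
Under paragraph 10: not a Restricted Processing (paragraph 14)? no; and the controller has appointed a data-protection officer? no. So the processing is not a Registered Handling.
Under paragraph 12: Protected Processing (paragraph 11)? yes; or not a Registered Handling (paragraph 10)? yes. So the processing is a Class-J Processing.
Under paragraph 2: the recipient is in a country with an adequacy finding? no; and the processing is not carried out by automated means? no. So the processing is not a Recognised Handling.
Under paragraph 5: a data-protection impact assessment has been completed? yes; and the processing is not necessary for the performance of a contract? no. So the processing is not a Tier III Activity.
Under paragraph 6: Recognised Handling (paragraph 2)? no; or not a Tier III Activity (paragraph 5)? yes. So the processing is a Regulated Disclosure.
Under paragraph 13: the data relate to criminal convictions? yes; and the data subjects have given explicit consent? no. So the processing is not a Class-G Use.
Under paragraph 9: the processing involves systematic monitoring of a public area? no; and the controller has appointed a data-protection officer? no. So the processing is not a Tier III Handling.
Under paragraph 4: Class-G Use (paragraph 13)? no; or Tier III Handling (paragraph 9)? no. So the processing is not a Certified Handling.
Under paragraph 1: not a Class-J Processing (paragraph 12)? no; Regulated Disclosure (paragraph 6)? yes; Certified Handling (paragraph 4)? no — 1 of 3 hold (need ≥2) → not satisfied.

No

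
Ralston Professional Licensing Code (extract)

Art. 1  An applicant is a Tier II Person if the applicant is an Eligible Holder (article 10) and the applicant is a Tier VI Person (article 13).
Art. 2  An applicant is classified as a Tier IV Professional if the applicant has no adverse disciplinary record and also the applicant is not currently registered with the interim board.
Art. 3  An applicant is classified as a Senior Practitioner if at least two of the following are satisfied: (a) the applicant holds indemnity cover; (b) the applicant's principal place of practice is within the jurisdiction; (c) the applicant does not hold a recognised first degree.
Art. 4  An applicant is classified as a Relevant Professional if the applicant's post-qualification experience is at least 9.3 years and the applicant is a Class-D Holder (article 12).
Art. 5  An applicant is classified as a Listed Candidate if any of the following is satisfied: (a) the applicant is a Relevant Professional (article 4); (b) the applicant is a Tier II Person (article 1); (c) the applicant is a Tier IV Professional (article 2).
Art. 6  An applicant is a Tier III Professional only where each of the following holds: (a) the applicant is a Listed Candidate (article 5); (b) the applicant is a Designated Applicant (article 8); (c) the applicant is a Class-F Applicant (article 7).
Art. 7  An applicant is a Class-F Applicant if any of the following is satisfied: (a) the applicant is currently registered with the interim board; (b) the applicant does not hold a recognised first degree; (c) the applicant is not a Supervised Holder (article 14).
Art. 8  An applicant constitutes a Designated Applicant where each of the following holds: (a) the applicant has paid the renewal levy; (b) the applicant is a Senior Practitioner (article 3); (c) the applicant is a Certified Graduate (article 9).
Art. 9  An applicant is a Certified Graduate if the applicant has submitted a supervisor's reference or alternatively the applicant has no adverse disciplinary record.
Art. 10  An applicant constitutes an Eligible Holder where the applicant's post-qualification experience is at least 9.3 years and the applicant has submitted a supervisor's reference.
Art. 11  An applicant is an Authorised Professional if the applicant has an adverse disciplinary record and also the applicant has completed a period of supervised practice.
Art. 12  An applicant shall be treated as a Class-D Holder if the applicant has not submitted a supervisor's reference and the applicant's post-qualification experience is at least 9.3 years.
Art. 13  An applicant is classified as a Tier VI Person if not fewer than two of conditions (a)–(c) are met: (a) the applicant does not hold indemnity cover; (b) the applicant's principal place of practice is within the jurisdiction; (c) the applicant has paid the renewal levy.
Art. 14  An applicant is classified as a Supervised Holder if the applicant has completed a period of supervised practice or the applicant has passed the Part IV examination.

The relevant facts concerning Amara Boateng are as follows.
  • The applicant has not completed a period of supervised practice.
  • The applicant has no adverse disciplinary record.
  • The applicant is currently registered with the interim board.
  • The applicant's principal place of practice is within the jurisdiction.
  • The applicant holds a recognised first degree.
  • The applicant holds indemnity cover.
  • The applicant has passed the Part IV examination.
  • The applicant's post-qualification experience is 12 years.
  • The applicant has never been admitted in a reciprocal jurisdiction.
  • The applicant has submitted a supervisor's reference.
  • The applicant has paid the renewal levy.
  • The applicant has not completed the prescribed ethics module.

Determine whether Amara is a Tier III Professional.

article 12 — Class-D Holder: [the applicant has not submitted a supervisor's reference? no] AND [applicant's post-qualification experience: 12 years ≥ 9.3 years? yes] → not satisfied.
article 4 — Relevant Professional: [applicant's post-qualification experience: 12 years ≥ 9.3 years? yes] AND [Class-D Holder (article 12)? no] → not satisfied.
article 10 — Eligible Holder: [applicant's post-qualification experience: 12 years ≥ 9.3 years? yes] AND [the applicant has submitted a supervisor's reference? yes] → satisfied.
article 13 — Tier VI Person: the applicant does not hold indemnity cover? no; the applicant's principal place of practice is within the jurisdiction? yes; the applicant has paid the renewal levy? yes — 2 of 3 hold (need ≥2) → satisfied.
article 1 — Tier II Person: [Eligible Holder (article 10)? yes] AND [Tier VI Person (article 13)? yes] → satisfied.
article 2 — Tier IV Professional: [the applicant has no adverse disciplinary record? yes] AND [the applicant is not currently registered with the interim board? no] → not satisfied.
article 5 — Listed Candidate: [Relevant Professional (article 4)? no] OR [Tier II Person (article 1)? yes] OR [Tier IV Professional (article 2)? no] → satisfied.
article 3 — Senior Practitioner: the applicant holds indemnity cover? yes; the applicant's principal place of practice is within the jurisdiction? yes; the applicant does not hold a recognised first degree? no — 2 of 3 hold (need ≥2) → satisfied.
article 9 — Certified Graduate: [the applicant has submitted a supervisor's reference? yes] OR [the applicant has no adverse disciplinary record? yes] → satisfied.
article 8 — Designated Applicant: [the applicant has paid the renewal levy? yes] AND [Senior Practitioner (article 3)? yes] AND [Certified Graduate (article 9)? yes] → satisfied.
article 14 — Supervised Holder: [the applicant has completed a period of supervised practice? no] OR [the applicant has passed the Part IV examination? yes] → satisfied.
article 7 — Class-F Applicant: [the applicant is currently registered with the interim board? yes] OR [the applicant does not hold a recognised first degree? no] OR [not a Supervised Holder (article 14)? no] → satisfied.
article 6 — Tier III Professional: [Listed Candidate (article 5)? yes] AND [Designated Applicant (article 8)? yes] AND [Class-F Applicant (article 7)? yes] → satisfied.

Yes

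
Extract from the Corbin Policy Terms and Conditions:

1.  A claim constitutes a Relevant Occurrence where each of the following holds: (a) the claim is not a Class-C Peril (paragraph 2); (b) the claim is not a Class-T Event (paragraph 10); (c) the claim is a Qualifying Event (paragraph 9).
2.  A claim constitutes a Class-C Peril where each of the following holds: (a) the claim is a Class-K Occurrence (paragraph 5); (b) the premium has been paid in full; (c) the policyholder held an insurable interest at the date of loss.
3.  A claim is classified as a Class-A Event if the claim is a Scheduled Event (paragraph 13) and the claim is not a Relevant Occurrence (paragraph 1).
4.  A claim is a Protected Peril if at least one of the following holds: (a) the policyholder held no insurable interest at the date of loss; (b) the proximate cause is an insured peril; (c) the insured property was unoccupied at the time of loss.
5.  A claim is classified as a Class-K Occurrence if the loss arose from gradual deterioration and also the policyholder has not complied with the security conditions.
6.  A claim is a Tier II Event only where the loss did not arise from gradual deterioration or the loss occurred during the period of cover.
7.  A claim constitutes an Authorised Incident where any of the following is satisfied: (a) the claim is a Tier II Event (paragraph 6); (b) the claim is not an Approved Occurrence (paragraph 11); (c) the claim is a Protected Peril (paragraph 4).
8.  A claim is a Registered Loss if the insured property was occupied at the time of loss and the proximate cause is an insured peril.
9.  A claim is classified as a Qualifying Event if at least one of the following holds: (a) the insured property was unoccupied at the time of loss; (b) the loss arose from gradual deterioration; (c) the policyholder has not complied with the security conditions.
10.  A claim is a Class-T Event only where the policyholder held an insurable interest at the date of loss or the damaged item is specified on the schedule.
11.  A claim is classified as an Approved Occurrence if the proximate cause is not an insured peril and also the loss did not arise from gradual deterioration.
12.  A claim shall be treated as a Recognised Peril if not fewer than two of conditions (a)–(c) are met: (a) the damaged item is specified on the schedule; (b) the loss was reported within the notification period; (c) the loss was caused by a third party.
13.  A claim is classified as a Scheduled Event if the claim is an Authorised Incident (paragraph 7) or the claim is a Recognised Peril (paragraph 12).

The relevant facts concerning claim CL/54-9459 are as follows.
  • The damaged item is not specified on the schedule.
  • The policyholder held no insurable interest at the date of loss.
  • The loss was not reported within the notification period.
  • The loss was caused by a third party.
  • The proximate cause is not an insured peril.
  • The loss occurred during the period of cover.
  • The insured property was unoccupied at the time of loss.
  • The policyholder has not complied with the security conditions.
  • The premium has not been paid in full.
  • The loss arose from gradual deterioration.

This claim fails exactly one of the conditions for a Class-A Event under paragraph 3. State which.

paragraph 6 — Tier II Event: [the loss did not arise from gradual deterioration? no] OR [the loss occurred during the period of cover? yes] → satisfied.
paragraph 11 — Approved Occurrence: [the proximate cause is not an insured peril? yes] AND [the loss did not arise from gradual deterioration? no] → not satisfied.
paragraph 4 — Protected Peril: [the policyholder held no insurable interest at the date of loss? yes] OR [the proximate cause is an insured peril? no] OR [the insured property was unoccupied at the time of loss? yes] → satisfied.
paragraph 7 — Authorised Incident: [Tier II Event (paragraph 6)? yes] OR [not an Approved Occurrence (paragraph 11)? yes] OR [Protected Peril (paragraph 4)? yes] → satisfied.
paragraph 12 — Recognised Peril: the damaged item is specified on the schedule? no; the loss was reported within the notification period? no; the loss was caused by a third party? yes — 1 of 3 hold (need ≥2) → not satisfied.
paragraph 13 — Scheduled Event: [Authorised Incident (paragraph 7)? yes] OR [Recognised Peril (paragraph 12)? no] → satisfied.
paragraph 5 — Class-K Occurrence: [the loss arose from gradual deterioration? yes] AND [the policyholder has not complied with the security conditions? yes] → satisfied.
paragraph 2 — Class-C Peril: [Class-K Occurrence (paragraph 5)? yes] AND [the premium has been paid in full? no] AND [the policyholder held an insurable interest at the date of loss? no] → not satisfied.
paragraph 10 — Class-T Event: [the policyholder held an insurable interest at the date of loss? no] OR [the damaged item is specified on the schedule? no] → not satisfied.
paragraph 9 — Qualifying Event: [the insured property was unoccupied at the time of loss? yes] OR [the loss arose from gradual deterioration? yes] OR [the policyholder has not complied with the security conditions? yes] → satisfied.
paragraph 1 — Relevant Occurrence: [not a Class-C Peril (paragraph 2)? yes] AND [not a Class-T Event (paragraph 10)? yes] AND [Qualifying Event (paragraph 9)? yes] → satisfied.
paragraph 3 — Class-A Event: [Scheduled Event (paragraph 13)? yes] AND [not a Relevant Occurrence (paragraph 1)? no] → not satisfied.

Relevant Occurrence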